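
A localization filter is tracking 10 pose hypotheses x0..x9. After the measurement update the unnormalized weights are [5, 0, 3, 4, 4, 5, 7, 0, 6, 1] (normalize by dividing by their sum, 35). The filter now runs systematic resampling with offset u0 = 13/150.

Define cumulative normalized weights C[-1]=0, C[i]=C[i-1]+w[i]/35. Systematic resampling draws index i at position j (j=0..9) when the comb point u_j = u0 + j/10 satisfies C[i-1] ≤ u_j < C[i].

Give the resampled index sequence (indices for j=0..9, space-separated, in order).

C = [1/7, 1/7, 8/35, 12/35, 16/35, 3/5, 4/5, 4/5, 34/35, 1]
j=0: u_0=13/150 ∈ [0, 1/7) → index 0
j=1: u_1=14/75 ∈ [1/7, 8/35) → index 2
j=2: u_2=43/150 ∈ [8/35, 12/35) → index 3
j=3: u_3=29/75 ∈ [12/35, 16/35) → index 4
j=4: u_4=73/150 ∈ [16/35, 3/5) → index 5
j=5: u_5=44/75 ∈ [16/35, 3/5) → index 5
j=6: u_6=103/150 ∈ [3/5, 4/5) → index 6
j=7: u_7=59/75 ∈ [3/5, 4/5) → index 6
j=8: u_8=133/150 ∈ [4/5, 34/35) → index 8
j=9: u_9=74/75 ∈ [34/35, 1) → index 9

0 2 3 4 5 5 6 6 8 9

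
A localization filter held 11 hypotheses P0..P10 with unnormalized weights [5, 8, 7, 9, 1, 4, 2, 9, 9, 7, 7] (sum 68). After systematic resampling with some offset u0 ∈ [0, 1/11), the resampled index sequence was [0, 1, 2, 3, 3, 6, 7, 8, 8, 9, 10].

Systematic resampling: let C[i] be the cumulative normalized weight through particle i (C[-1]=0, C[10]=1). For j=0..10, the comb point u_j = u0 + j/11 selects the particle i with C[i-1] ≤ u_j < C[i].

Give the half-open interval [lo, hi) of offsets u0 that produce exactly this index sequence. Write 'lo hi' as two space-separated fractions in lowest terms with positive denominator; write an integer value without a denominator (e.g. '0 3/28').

C = [5/68, 13/68, 5/17, 29/68, 15/34, 1/2, 9/17, 45/68, 27/34, 61/68, 1]
j=0 picked index 0: u0 ∈ [0, 5/68)
j=1 picked index 1: u0 ∈ [-13/748, 75/748)
j=2 picked index 2: u0 ∈ [7/748, 21/187)
j=3 picked index 3: u0 ∈ [4/187, 115/748)
j=4 picked index 3: u0 ∈ [-13/187, 47/748)
j=5 picked index 6: u0 ∈ [1/22, 14/187)
j=6 picked index 7: u0 ∈ [-3/187, 87/748)
j=7 picked index 8: u0 ∈ [19/748, 59/374)
j=8 picked index 8: u0 ∈ [-49/748, 25/374)
j=9 picked index 9: u0 ∈ [-9/374, 59/748)
j=10 picked index 10: u0 ∈ [-9/748, 1/11)
intersection: [1/22, 47/748)

1/22 47/748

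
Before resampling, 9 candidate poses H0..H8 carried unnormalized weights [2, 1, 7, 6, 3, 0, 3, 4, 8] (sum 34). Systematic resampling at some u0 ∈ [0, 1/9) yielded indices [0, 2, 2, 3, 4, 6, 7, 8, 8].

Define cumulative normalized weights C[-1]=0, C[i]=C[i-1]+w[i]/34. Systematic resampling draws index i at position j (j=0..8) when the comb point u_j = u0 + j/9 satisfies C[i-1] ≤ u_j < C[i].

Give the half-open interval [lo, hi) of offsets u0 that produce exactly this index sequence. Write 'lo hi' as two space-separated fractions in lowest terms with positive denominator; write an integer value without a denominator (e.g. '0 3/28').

C = [1/17, 3/34, 5/17, 8/17, 19/34, 19/34, 11/17, 13/17, 1]
j=0 picked index 0: u0 ∈ [0, 1/17)
j=1 picked index 2: u0 ∈ [-7/306, 28/153)
j=2 picked index 2: u0 ∈ [-41/306, 11/153)
j=3 picked index 3: u0 ∈ [-2/51, 7/51)
j=4 picked index 4: u0 ∈ [4/153, 35/306)
j=5 picked index 6: u0 ∈ [1/306, 14/153)
j=6 picked index 7: u0 ∈ [-1/51, 5/51)
j=7 picked index 8: u0 ∈ [-2/153, 2/9)
j=8 picked index 8: u0 ∈ [-19/153, 1/9)
intersection: [4/153, 1/17)

4/153 1/17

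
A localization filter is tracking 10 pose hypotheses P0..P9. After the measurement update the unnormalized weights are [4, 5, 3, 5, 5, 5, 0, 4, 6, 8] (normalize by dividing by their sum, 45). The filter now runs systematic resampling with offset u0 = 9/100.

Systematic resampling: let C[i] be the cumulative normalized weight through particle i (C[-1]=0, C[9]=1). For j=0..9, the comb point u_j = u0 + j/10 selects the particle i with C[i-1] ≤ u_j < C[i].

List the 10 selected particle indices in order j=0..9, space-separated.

C = [4/45, 1/5, 4/15, 17/45, 22/45, 3/5, 3/5, 31/45, 37/45, 1]
j=0: u_0=9/100 ∈ [4/45, 1/5) → index 1
j=1: u_1=19/100 ∈ [4/45, 1/5) → index 1
j=2: u_2=29/100 ∈ [4/15, 17/45) → index 3
j=3: u_3=39/100 ∈ [17/45, 22/45) → index 4
j=4: u_4=49/100 ∈ [22/45, 3/5) → index 5
j=5: u_5=59/100 ∈ [22/45, 3/5) → index 5
j=6: u_6=69/100 ∈ [31/45, 37/45) → index 8
j=7: u_7=79/100 ∈ [31/45, 37/45) → index 8
j=8: u_8=89/100 ∈ [37/45, 1) → index 9
j=9: u_9=99/100 ∈ [37/45, 1) → index 9

1 1 3 4 5 5 8 8 9 9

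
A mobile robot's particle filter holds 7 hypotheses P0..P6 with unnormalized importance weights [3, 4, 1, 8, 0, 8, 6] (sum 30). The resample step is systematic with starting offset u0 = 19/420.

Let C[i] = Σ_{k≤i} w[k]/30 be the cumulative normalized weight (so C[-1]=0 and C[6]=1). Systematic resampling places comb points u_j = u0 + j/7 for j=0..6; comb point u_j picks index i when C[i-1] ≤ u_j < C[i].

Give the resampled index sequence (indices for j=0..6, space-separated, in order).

0 1 3 3 5 5 6

C = [1/10, 7/30, 4/15, 8/15, 8/15, 4/5, 1]
j=0: u_0=19/420 ∈ [0, 1/10) → index 0
j=1: u_1=79/420 ∈ [1/10, 7/30) → index 1
j=2: u_2=139/420 ∈ [4/15, 8/15) → index 3
j=3: u_3=199/420 ∈ [4/15, 8/15) → index 3
j=4: u_4=37/60 ∈ [8/15, 4/5) → index 5
j=5: u_5=319/420 ∈ [8/15, 4/5) → index 5
j=6: u_6=379/420 ∈ [4/5, 1) → index 6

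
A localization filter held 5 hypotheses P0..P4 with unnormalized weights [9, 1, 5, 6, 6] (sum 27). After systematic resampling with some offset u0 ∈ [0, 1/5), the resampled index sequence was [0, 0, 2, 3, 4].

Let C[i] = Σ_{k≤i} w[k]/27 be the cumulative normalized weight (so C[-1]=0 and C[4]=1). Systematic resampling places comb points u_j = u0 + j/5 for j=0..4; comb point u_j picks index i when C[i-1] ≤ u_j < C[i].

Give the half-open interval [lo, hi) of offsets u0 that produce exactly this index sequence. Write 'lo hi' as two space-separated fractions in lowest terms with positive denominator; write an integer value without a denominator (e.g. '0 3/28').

C = [1/3, 10/27, 5/9, 7/9, 1]
j=0 picked index 0: u0 ∈ [0, 1/3)
j=1 picked index 0: u0 ∈ [-1/5, 2/15)
j=2 picked index 2: u0 ∈ [-4/135, 7/45)
j=3 picked index 3: u0 ∈ [-2/45, 8/45)
j=4 picked index 4: u0 ∈ [-1/45, 1/5)
intersection: [0, 2/15)

0 2/15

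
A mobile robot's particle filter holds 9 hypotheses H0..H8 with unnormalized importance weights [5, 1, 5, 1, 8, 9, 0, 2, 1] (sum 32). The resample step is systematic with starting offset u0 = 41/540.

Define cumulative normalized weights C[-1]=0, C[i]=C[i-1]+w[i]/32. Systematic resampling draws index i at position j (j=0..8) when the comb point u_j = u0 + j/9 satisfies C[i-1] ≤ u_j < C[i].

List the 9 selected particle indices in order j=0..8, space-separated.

C = [5/32, 3/16, 11/32, 3/8, 5/8, 29/32, 29/32, 31/32, 1]
j=0: u_0=41/540 ∈ [0, 5/32) → index 0
j=1: u_1=101/540 ∈ [5/32, 3/16) → index 1
j=2: u_2=161/540 ∈ [3/16, 11/32) → index 2
j=3: u_3=221/540 ∈ [3/8, 5/8) → index 4
j=4: u_4=281/540 ∈ [3/8, 5/8) → index 4
j=5: u_5=341/540 ∈ [5/8, 29/32) → index 5
j=6: u_6=401/540 ∈ [5/8, 29/32) → index 5
j=7: u_7=461/540 ∈ [5/8, 29/32) → index 5
j=8: u_8=521/540 ∈ [29/32, 31/32) → index 7

0 1 2 4 4 5 5 5 7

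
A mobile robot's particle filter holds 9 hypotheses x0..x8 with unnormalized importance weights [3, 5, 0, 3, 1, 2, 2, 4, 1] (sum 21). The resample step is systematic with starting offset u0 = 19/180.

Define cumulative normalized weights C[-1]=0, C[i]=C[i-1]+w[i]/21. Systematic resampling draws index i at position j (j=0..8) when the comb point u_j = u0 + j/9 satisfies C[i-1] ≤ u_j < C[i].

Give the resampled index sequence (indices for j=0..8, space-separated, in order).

C = [1/7, 8/21, 8/21, 11/21, 4/7, 2/3, 16/21, 20/21, 1]
j=0: u_0=19/180 ∈ [0, 1/7) → index 0
j=1: u_1=13/60 ∈ [1/7, 8/21) → index 1
j=2: u_2=59/180 ∈ [1/7, 8/21) → index 1
j=3: u_3=79/180 ∈ [8/21, 11/21) → index 3
j=4: u_4=11/20 ∈ [11/21, 4/7) → index 4
j=5: u_5=119/180 ∈ [4/7, 2/3) → index 5
j=6: u_6=139/180 ∈ [16/21, 20/21) → index 7
j=7: u_7=53/60 ∈ [16/21, 20/21) → index 7
j=8: u_8=179/180 ∈ [20/21, 1) → index 8

0 1 1 3 4 5 7 7 8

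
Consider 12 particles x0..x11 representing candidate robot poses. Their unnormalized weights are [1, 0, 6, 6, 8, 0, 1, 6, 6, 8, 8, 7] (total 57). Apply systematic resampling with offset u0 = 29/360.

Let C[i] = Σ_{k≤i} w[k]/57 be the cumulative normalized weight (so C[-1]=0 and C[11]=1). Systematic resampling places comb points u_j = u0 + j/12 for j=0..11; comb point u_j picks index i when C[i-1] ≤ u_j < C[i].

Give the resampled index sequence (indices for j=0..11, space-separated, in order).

C = [1/57, 1/57, 7/57, 13/57, 7/19, 7/19, 22/57, 28/57, 34/57, 14/19, 50/57, 1]
j=0: u_0=29/360 ∈ [1/57, 7/57) → index 2
j=1: u_1=59/360 ∈ [7/57, 13/57) → index 3
j=2: u_2=89/360 ∈ [13/57, 7/19) → index 4
j=3: u_3=119/360 ∈ [13/57, 7/19) → index 4
j=4: u_4=149/360 ∈ [22/57, 28/57) → index 7
j=5: u_5=179/360 ∈ [28/57, 34/57) → index 8
j=6: u_6=209/360 ∈ [28/57, 34/57) → index 8
j=7: u_7=239/360 ∈ [34/57, 14/19) → index 9
j=8: u_8=269/360 ∈ [14/19, 50/57) → index 10
j=9: u_9=299/360 ∈ [14/19, 50/57) → index 10
j=10: u_10=329/360 ∈ [50/57, 1) → index 11
j=11: u_11=359/360 ∈ [50/57, 1) → index 11

2 3 4 4 7 8 8 9 10 10 11 11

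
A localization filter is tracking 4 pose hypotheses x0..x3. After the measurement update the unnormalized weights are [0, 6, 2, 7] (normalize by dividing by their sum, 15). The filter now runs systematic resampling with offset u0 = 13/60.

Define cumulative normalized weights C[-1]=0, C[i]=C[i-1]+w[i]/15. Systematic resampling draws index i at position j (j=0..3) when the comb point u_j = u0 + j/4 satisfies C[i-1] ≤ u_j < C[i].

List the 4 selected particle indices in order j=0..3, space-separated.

C = [0, 2/5, 8/15, 1]
j=0: u_0=13/60 ∈ [0, 2/5) → index 1
j=1: u_1=7/15 ∈ [2/5, 8/15) → index 2
j=2: u_2=43/60 ∈ [8/15, 1) → index 3
j=3: u_3=29/30 ∈ [8/15, 1) → index 3

1 2 3 3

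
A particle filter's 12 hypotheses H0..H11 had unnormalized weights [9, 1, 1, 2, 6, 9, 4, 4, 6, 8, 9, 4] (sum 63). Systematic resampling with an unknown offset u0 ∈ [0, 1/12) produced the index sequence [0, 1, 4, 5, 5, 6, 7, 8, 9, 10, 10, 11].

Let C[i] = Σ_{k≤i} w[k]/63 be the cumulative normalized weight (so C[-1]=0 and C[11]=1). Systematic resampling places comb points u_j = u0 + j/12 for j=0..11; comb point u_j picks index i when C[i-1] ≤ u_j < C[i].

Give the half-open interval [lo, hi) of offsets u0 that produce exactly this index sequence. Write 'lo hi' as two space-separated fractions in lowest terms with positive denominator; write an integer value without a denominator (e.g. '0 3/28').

C = [1/7, 10/63, 11/63, 13/63, 19/63, 4/9, 32/63, 4/7, 2/3, 50/63, 59/63, 1]
j=0 picked index 0: u0 ∈ [0, 1/7)
j=1 picked index 1: u0 ∈ [5/84, 19/252)
j=2 picked index 4: u0 ∈ [5/126, 17/126)
j=3 picked index 5: u0 ∈ [13/252, 7/36)
j=4 picked index 5: u0 ∈ [-2/63, 1/9)
j=5 picked index 6: u0 ∈ [1/36, 23/252)
j=6 picked index 7: u0 ∈ [1/126, 1/14)
j=7 picked index 8: u0 ∈ [-1/84, 1/12)
j=8 picked index 9: u0 ∈ [0, 8/63)
j=9 picked index 10: u0 ∈ [11/252, 47/252)
j=10 picked index 10: u0 ∈ [-5/126, 13/126)
j=11 picked index 11: u0 ∈ [5/252, 1/12)
intersection: [5/84, 1/14)

5/84 1/14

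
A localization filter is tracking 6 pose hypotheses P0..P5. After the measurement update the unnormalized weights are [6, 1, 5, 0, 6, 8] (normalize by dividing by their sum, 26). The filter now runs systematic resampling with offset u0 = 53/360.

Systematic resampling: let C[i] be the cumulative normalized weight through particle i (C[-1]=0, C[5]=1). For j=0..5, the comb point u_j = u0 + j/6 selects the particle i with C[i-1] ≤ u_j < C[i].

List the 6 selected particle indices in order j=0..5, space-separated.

0 2 4 4 5 5

C = [3/13, 7/26, 6/13, 6/13, 9/13, 1]
j=0: u_0=53/360 ∈ [0, 3/13) → index 0
j=1: u_1=113/360 ∈ [7/26, 6/13) → index 2
j=2: u_2=173/360 ∈ [6/13, 9/13) → index 4
j=3: u_3=233/360 ∈ [6/13, 9/13) → index 4
j=4: u_4=293/360 ∈ [9/13, 1) → index 5
j=5: u_5=353/360 ∈ [9/13, 1) → index 5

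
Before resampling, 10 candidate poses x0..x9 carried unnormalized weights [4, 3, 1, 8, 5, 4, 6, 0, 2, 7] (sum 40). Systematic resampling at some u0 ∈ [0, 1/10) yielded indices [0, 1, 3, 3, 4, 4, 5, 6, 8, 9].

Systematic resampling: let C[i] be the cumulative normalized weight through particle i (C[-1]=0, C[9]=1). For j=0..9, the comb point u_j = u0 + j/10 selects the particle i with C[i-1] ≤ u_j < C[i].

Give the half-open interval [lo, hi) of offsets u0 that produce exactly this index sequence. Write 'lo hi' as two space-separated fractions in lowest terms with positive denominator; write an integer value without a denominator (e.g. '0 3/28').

0 1/40

C = [1/10, 7/40, 1/5, 2/5, 21/40, 5/8, 31/40, 31/40, 33/40, 1]
j=0 picked index 0: u0 ∈ [0, 1/10)
j=1 picked index 1: u0 ∈ [0, 3/40)
j=2 picked index 3: u0 ∈ [0, 1/5)
j=3 picked index 3: u0 ∈ [-1/10, 1/10)
j=4 picked index 4: u0 ∈ [0, 1/8)
j=5 picked index 4: u0 ∈ [-1/10, 1/40)
j=6 picked index 5: u0 ∈ [-3/40, 1/40)
j=7 picked index 6: u0 ∈ [-3/40, 3/40)
j=8 picked index 8: u0 ∈ [-1/40, 1/40)
j=9 picked index 9: u0 ∈ [-3/40, 1/10)
intersection: [0, 1/40)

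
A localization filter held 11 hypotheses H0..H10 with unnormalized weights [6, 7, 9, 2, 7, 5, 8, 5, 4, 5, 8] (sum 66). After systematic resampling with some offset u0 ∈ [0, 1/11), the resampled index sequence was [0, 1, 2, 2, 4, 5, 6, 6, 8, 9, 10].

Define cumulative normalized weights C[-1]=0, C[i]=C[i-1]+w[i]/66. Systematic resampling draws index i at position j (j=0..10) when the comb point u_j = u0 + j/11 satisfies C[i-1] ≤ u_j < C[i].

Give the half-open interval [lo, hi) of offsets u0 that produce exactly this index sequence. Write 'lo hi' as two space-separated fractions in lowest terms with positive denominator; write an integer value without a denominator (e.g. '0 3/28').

C = [1/11, 13/66, 1/3, 4/11, 31/66, 6/11, 2/3, 49/66, 53/66, 29/33, 1]
j=0 picked index 0: u0 ∈ [0, 1/11)
j=1 picked index 1: u0 ∈ [0, 7/66)
j=2 picked index 2: u0 ∈ [1/66, 5/33)
j=3 picked index 2: u0 ∈ [-5/66, 2/33)
j=4 picked index 4: u0 ∈ [0, 7/66)
j=5 picked index 5: u0 ∈ [1/66, 1/11)
j=6 picked index 6: u0 ∈ [0, 4/33)
j=7 picked index 6: u0 ∈ [-1/11, 1/33)
j=8 picked index 8: u0 ∈ [1/66, 5/66)
j=9 picked index 9: u0 ∈ [-1/66, 2/33)
j=10 picked index 10: u0 ∈ [-1/33, 1/11)
intersection: [1/66, 1/33)

1/66 1/33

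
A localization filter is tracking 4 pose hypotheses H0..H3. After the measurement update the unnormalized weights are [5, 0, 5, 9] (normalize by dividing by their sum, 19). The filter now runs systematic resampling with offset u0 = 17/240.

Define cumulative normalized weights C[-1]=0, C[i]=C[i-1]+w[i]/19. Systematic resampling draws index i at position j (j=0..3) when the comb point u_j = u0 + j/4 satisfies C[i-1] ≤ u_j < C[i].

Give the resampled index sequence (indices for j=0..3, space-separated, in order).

C = [5/19, 5/19, 10/19, 1]
j=0: u_0=17/240 ∈ [0, 5/19) → index 0
j=1: u_1=77/240 ∈ [5/19, 10/19) → index 2
j=2: u_2=137/240 ∈ [10/19, 1) → index 3
j=3: u_3=197/240 ∈ [10/19, 1) → index 3

0 2 3 3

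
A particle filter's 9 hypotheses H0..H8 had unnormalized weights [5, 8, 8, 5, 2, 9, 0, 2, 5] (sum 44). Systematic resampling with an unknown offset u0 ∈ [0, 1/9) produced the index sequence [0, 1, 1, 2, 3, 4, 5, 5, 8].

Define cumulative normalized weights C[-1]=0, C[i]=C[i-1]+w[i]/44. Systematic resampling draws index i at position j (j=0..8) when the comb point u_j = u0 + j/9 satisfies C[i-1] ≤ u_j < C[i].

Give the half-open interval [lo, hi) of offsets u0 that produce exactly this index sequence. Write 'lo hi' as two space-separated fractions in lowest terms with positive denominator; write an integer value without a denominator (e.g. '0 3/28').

7/198 25/396

C = [5/44, 13/44, 21/44, 13/22, 7/11, 37/44, 37/44, 39/44, 1]
j=0 picked index 0: u0 ∈ [0, 5/44)
j=1 picked index 1: u0 ∈ [1/396, 73/396)
j=2 picked index 1: u0 ∈ [-43/396, 29/396)
j=3 picked index 2: u0 ∈ [-5/132, 19/132)
j=4 picked index 3: u0 ∈ [13/396, 29/198)
j=5 picked index 4: u0 ∈ [7/198, 8/99)
j=6 picked index 5: u0 ∈ [-1/33, 23/132)
j=7 picked index 5: u0 ∈ [-14/99, 25/396)
j=8 picked index 8: u0 ∈ [-1/396, 1/9)
intersection: [7/198, 25/396)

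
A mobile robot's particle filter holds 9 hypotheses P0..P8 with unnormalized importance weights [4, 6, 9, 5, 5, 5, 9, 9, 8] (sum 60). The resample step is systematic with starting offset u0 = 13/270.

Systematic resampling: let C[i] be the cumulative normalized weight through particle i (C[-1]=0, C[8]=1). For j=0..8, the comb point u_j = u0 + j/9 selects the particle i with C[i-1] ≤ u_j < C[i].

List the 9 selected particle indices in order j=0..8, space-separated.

0 1 2 3 5 6 6 7 8

C = [1/15, 1/6, 19/60, 2/5, 29/60, 17/30, 43/60, 13/15, 1]
j=0: u_0=13/270 ∈ [0, 1/15) → index 0
j=1: u_1=43/270 ∈ [1/15, 1/6) → index 1
j=2: u_2=73/270 ∈ [1/6, 19/60) → index 2
j=3: u_3=103/270 ∈ [19/60, 2/5) → index 3
j=4: u_4=133/270 ∈ [29/60, 17/30) → index 5
j=5: u_5=163/270 ∈ [17/30, 43/60) → index 6
j=6: u_6=193/270 ∈ [17/30, 43/60) → index 6
j=7: u_7=223/270 ∈ [43/60, 13/15) → index 7
j=8: u_8=253/270 ∈ [13/15, 1) → index 8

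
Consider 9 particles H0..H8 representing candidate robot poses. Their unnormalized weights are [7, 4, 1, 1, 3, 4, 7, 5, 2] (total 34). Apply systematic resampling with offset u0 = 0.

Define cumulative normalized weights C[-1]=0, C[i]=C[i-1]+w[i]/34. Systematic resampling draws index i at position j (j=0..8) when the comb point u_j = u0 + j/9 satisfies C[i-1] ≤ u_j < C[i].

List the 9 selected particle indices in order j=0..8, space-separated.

0 0 1 2 4 5 6 6 7

C = [7/34, 11/34, 6/17, 13/34, 8/17, 10/17, 27/34, 16/17, 1]
j=0: u_0=0 ∈ [0, 7/34) → index 0
j=1: u_1=1/9 ∈ [0, 7/34) → index 0
j=2: u_2=2/9 ∈ [7/34, 11/34) → index 1
j=3: u_3=1/3 ∈ [11/34, 6/17) → index 2
j=4: u_4=4/9 ∈ [13/34, 8/17) → index 4
j=5: u_5=5/9 ∈ [8/17, 10/17) → index 5
j=6: u_6=2/3 ∈ [10/17, 27/34) → index 6
j=7: u_7=7/9 ∈ [10/17, 27/34) → index 6
j=8: u_8=8/9 ∈ [27/34, 16/17) → index 7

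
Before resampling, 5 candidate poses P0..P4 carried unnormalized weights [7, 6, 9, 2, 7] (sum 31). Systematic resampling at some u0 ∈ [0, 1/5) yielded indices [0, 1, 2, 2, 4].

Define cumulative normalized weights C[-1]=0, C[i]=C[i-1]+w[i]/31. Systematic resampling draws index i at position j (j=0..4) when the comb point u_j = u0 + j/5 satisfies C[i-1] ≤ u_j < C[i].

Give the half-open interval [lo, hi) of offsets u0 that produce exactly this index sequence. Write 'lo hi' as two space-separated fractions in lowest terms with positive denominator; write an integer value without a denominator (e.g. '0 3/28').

C = [7/31, 13/31, 22/31, 24/31, 1]
j=0 picked index 0: u0 ∈ [0, 7/31)
j=1 picked index 1: u0 ∈ [4/155, 34/155)
j=2 picked index 2: u0 ∈ [3/155, 48/155)
j=3 picked index 2: u0 ∈ [-28/155, 17/155)
j=4 picked index 4: u0 ∈ [-4/155, 1/5)
intersection: [4/155, 17/155)

4/155 17/155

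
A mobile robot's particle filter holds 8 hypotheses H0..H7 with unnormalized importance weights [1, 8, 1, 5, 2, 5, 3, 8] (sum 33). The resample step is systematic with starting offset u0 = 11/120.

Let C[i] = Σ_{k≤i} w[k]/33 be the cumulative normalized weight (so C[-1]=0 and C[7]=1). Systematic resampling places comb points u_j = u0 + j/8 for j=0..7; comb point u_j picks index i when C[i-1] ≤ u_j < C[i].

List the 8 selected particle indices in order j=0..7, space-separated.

1 1 3 4 5 6 7 7

C = [1/33, 3/11, 10/33, 5/11, 17/33, 2/3, 25/33, 1]
j=0: u_0=11/120 ∈ [1/33, 3/11) → index 1
j=1: u_1=13/60 ∈ [1/33, 3/11) → index 1
j=2: u_2=41/120 ∈ [10/33, 5/11) → index 3
j=3: u_3=7/15 ∈ [5/11, 17/33) → index 4
j=4: u_4=71/120 ∈ [17/33, 2/3) → index 5
j=5: u_5=43/60 ∈ [2/3, 25/33) → index 6
j=6: u_6=101/120 ∈ [25/33, 1) → index 7
j=7: u_7=29/30 ∈ [25/33, 1) → index 7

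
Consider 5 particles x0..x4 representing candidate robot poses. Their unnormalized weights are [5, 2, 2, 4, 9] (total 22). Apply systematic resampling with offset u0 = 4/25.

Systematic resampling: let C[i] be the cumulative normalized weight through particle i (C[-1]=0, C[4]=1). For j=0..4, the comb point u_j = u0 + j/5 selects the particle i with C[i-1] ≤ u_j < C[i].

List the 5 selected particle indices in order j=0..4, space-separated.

0 2 3 4 4

C = [5/22, 7/22, 9/22, 13/22, 1]
j=0: u_0=4/25 ∈ [0, 5/22) → index 0
j=1: u_1=9/25 ∈ [7/22, 9/22) → index 2
j=2: u_2=14/25 ∈ [9/22, 13/22) → index 3
j=3: u_3=19/25 ∈ [13/22, 1) → index 4
j=4: u_4=24/25 ∈ [13/22, 1) → index 4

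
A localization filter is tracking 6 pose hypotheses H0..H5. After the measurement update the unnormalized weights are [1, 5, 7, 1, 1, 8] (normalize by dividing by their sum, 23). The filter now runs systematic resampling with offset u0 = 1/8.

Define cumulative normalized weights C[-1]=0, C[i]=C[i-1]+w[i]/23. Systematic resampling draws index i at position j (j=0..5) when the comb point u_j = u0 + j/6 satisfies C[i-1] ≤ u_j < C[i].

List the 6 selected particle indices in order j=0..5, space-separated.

C = [1/23, 6/23, 13/23, 14/23, 15/23, 1]
j=0: u_0=1/8 ∈ [1/23, 6/23) → index 1
j=1: u_1=7/24 ∈ [6/23, 13/23) → index 2
j=2: u_2=11/24 ∈ [6/23, 13/23) → index 2
j=3: u_3=5/8 ∈ [14/23, 15/23) → index 4
j=4: u_4=19/24 ∈ [15/23, 1) → index 5
j=5: u_5=23/24 ∈ [15/23, 1) → index 5

1 2 2 4 5 5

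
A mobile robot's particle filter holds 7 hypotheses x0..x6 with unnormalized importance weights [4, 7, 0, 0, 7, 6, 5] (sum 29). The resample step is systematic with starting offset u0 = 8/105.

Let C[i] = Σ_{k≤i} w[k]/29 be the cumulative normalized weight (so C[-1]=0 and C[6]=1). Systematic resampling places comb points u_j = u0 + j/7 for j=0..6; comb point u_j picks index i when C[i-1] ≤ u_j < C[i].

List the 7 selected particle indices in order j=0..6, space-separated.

C = [4/29, 11/29, 11/29, 11/29, 18/29, 24/29, 1]
j=0: u_0=8/105 ∈ [0, 4/29) → index 0
j=1: u_1=23/105 ∈ [4/29, 11/29) → index 1
j=2: u_2=38/105 ∈ [4/29, 11/29) → index 1
j=3: u_3=53/105 ∈ [11/29, 18/29) → index 4
j=4: u_4=68/105 ∈ [18/29, 24/29) → index 5
j=5: u_5=83/105 ∈ [18/29, 24/29) → index 5
j=6: u_6=14/15 ∈ [24/29, 1) → index 6

0 1 1 4 5 5 6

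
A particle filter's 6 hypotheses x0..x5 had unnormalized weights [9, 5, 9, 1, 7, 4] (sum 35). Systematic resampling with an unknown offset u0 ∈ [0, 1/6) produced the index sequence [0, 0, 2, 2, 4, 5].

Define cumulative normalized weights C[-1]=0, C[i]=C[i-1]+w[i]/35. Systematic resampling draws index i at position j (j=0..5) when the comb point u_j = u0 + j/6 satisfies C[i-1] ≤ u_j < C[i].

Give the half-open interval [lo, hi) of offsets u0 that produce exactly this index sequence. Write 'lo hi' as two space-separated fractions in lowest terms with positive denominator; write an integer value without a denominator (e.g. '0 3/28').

C = [9/35, 2/5, 23/35, 24/35, 31/35, 1]
j=0 picked index 0: u0 ∈ [0, 9/35)
j=1 picked index 0: u0 ∈ [-1/6, 19/210)
j=2 picked index 2: u0 ∈ [1/15, 34/105)
j=3 picked index 2: u0 ∈ [-1/10, 11/70)
j=4 picked index 4: u0 ∈ [2/105, 23/105)
j=5 picked index 5: u0 ∈ [11/210, 1/6)
intersection: [1/15, 19/210)

1/15 19/210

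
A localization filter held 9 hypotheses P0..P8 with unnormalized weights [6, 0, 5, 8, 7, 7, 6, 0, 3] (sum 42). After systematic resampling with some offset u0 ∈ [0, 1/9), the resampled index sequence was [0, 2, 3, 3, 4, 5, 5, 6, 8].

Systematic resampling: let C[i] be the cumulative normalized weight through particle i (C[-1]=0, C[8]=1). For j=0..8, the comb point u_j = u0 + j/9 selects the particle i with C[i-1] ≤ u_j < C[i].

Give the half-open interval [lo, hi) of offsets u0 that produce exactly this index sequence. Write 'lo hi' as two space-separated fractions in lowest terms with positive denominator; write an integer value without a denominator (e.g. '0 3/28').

C = [1/7, 1/7, 11/42, 19/42, 13/21, 11/14, 13/14, 13/14, 1]
j=0 picked index 0: u0 ∈ [0, 1/7)
j=1 picked index 2: u0 ∈ [2/63, 19/126)
j=2 picked index 3: u0 ∈ [5/126, 29/126)
j=3 picked index 3: u0 ∈ [-1/14, 5/42)
j=4 picked index 4: u0 ∈ [1/126, 11/63)
j=5 picked index 5: u0 ∈ [4/63, 29/126)
j=6 picked index 5: u0 ∈ [-1/21, 5/42)
j=7 picked index 6: u0 ∈ [1/126, 19/126)
j=8 picked index 8: u0 ∈ [5/126, 1/9)
intersection: [4/63, 1/9)

4/63 1/9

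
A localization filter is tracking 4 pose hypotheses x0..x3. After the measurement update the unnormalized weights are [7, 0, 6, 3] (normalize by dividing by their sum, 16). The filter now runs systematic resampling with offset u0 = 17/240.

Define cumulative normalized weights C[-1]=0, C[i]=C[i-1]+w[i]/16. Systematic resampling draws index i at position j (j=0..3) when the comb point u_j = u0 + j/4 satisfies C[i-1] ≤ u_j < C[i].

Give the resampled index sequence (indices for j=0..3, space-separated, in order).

0 0 2 3

C = [7/16, 7/16, 13/16, 1]
j=0: u_0=17/240 ∈ [0, 7/16) → index 0
j=1: u_1=77/240 ∈ [0, 7/16) → index 0
j=2: u_2=137/240 ∈ [7/16, 13/16) → index 2
j=3: u_3=197/240 ∈ [13/16, 1) → index 3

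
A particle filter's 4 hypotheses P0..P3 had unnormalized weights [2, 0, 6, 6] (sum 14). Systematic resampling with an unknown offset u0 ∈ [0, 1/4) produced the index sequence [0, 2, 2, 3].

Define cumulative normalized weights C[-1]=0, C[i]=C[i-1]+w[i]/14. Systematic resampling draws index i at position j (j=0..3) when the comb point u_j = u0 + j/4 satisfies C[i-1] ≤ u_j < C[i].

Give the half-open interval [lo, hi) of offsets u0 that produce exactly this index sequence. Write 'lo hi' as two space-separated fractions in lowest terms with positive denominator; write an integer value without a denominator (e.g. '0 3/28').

0 1/14

C = [1/7, 1/7, 4/7, 1]
j=0 picked index 0: u0 ∈ [0, 1/7)
j=1 picked index 2: u0 ∈ [-3/28, 9/28)
j=2 picked index 2: u0 ∈ [-5/14, 1/14)
j=3 picked index 3: u0 ∈ [-5/28, 1/4)
intersection: [0, 1/14)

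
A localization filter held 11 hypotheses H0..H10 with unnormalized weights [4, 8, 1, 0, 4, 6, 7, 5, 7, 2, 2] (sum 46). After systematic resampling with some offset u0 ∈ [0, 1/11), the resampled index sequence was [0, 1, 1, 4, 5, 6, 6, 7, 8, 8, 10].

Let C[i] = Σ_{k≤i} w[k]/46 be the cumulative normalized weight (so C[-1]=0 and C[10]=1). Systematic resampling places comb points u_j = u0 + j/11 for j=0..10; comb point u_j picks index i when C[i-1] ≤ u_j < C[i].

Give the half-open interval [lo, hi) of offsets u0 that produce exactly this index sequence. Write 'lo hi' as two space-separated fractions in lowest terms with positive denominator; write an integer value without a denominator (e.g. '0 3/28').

12/253 20/253

C = [2/23, 6/23, 13/46, 13/46, 17/46, 1/2, 15/23, 35/46, 21/23, 22/23, 1]
j=0 picked index 0: u0 ∈ [0, 2/23)
j=1 picked index 1: u0 ∈ [-1/253, 43/253)
j=2 picked index 1: u0 ∈ [-24/253, 20/253)
j=3 picked index 4: u0 ∈ [5/506, 49/506)
j=4 picked index 5: u0 ∈ [3/506, 3/22)
j=5 picked index 6: u0 ∈ [1/22, 50/253)
j=6 picked index 6: u0 ∈ [-1/22, 27/253)
j=7 picked index 7: u0 ∈ [4/253, 63/506)
j=8 picked index 8: u0 ∈ [17/506, 47/253)
j=9 picked index 8: u0 ∈ [-29/506, 24/253)
j=10 picked index 10: u0 ∈ [12/253, 1/11)
intersection: [12/253, 20/253)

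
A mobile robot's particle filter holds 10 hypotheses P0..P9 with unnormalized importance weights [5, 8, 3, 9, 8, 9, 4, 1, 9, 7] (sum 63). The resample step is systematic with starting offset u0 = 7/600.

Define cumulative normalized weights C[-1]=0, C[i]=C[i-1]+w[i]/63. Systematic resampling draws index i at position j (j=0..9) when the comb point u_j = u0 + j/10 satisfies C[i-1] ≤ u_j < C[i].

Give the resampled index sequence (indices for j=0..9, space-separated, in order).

C = [5/63, 13/63, 16/63, 25/63, 11/21, 2/3, 46/63, 47/63, 8/9, 1]
j=0: u_0=7/600 ∈ [0, 5/63) → index 0
j=1: u_1=67/600 ∈ [5/63, 13/63) → index 1
j=2: u_2=127/600 ∈ [13/63, 16/63) → index 2
j=3: u_3=187/600 ∈ [16/63, 25/63) → index 3
j=4: u_4=247/600 ∈ [25/63, 11/21) → index 4
j=5: u_5=307/600 ∈ [25/63, 11/21) → index 4
j=6: u_6=367/600 ∈ [11/21, 2/3) → index 5
j=7: u_7=427/600 ∈ [2/3, 46/63) → index 6
j=8: u_8=487/600 ∈ [47/63, 8/9) → index 8
j=9: u_9=547/600 ∈ [8/9, 1) → index 9

0 1 2 3 4 4 5 6 8 9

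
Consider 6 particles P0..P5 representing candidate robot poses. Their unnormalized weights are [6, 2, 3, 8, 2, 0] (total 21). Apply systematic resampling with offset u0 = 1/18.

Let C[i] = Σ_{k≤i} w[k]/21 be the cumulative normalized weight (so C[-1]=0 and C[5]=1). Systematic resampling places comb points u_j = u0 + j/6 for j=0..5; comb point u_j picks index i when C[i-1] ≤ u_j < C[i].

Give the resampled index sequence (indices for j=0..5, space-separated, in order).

C = [2/7, 8/21, 11/21, 19/21, 1, 1]
j=0: u_0=1/18 ∈ [0, 2/7) → index 0
j=1: u_1=2/9 ∈ [0, 2/7) → index 0
j=2: u_2=7/18 ∈ [8/21, 11/21) → index 2
j=3: u_3=5/9 ∈ [11/21, 19/21) → index 3
j=4: u_4=13/18 ∈ [11/21, 19/21) → index 3
j=5: u_5=8/9 ∈ [11/21, 19/21) → index 3

0 0 2 3 3 3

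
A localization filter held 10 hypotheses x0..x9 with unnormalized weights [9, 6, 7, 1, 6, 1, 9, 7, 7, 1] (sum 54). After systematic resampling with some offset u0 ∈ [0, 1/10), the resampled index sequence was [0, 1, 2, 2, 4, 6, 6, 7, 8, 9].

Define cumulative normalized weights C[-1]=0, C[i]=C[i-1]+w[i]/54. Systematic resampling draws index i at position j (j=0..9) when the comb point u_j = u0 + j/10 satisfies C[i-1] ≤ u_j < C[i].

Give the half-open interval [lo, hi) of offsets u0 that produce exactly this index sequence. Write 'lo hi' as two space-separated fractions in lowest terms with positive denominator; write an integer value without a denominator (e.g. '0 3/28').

11/135 1/10

C = [1/6, 5/18, 11/27, 23/54, 29/54, 5/9, 13/18, 23/27, 53/54, 1]
j=0 picked index 0: u0 ∈ [0, 1/6)
j=1 picked index 1: u0 ∈ [1/15, 8/45)
j=2 picked index 2: u0 ∈ [7/90, 28/135)
j=3 picked index 2: u0 ∈ [-1/45, 29/270)
j=4 picked index 4: u0 ∈ [7/270, 37/270)
j=5 picked index 6: u0 ∈ [1/18, 2/9)
j=6 picked index 6: u0 ∈ [-2/45, 11/90)
j=7 picked index 7: u0 ∈ [1/45, 41/270)
j=8 picked index 8: u0 ∈ [7/135, 49/270)
j=9 picked index 9: u0 ∈ [11/135, 1/10)
intersection: [11/135, 1/10)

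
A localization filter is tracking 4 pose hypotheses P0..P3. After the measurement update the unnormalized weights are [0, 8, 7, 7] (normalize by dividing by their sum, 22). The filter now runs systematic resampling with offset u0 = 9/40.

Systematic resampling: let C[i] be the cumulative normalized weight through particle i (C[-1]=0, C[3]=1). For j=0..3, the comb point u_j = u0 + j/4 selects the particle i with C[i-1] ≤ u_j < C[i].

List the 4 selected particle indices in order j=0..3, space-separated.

1 2 3 3

C = [0, 4/11, 15/22, 1]
j=0: u_0=9/40 ∈ [0, 4/11) → index 1
j=1: u_1=19/40 ∈ [4/11, 15/22) → index 2
j=2: u_2=29/40 ∈ [15/22, 1) → index 3
j=3: u_3=39/40 ∈ [15/22, 1) → index 3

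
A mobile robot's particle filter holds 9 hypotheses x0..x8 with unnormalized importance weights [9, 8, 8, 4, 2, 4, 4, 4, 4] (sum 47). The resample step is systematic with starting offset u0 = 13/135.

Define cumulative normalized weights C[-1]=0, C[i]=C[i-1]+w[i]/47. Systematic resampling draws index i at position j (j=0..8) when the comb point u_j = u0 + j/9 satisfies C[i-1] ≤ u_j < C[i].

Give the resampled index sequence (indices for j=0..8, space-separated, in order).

0 1 1 2 3 4 6 7 8

C = [9/47, 17/47, 25/47, 29/47, 31/47, 35/47, 39/47, 43/47, 1]
j=0: u_0=13/135 ∈ [0, 9/47) → index 0
j=1: u_1=28/135 ∈ [9/47, 17/47) → index 1
j=2: u_2=43/135 ∈ [9/47, 17/47) → index 1
j=3: u_3=58/135 ∈ [17/47, 25/47) → index 2
j=4: u_4=73/135 ∈ [25/47, 29/47) → index 3
j=5: u_5=88/135 ∈ [29/47, 31/47) → index 4
j=6: u_6=103/135 ∈ [35/47, 39/47) → index 6
j=7: u_7=118/135 ∈ [39/47, 43/47) → index 7
j=8: u_8=133/135 ∈ [43/47, 1) → index 8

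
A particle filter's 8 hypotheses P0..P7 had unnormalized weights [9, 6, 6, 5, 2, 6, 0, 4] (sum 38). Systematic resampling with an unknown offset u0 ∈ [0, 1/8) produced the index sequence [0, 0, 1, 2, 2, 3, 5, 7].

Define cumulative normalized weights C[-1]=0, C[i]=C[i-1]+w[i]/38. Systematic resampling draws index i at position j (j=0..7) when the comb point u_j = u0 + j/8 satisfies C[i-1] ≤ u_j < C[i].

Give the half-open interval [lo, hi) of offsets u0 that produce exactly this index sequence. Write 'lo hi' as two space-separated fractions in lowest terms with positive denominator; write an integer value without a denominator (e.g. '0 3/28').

3/152 1/19

C = [9/38, 15/38, 21/38, 13/19, 14/19, 17/19, 17/19, 1]
j=0 picked index 0: u0 ∈ [0, 9/38)
j=1 picked index 0: u0 ∈ [-1/8, 17/152)
j=2 picked index 1: u0 ∈ [-1/76, 11/76)
j=3 picked index 2: u0 ∈ [3/152, 27/152)
j=4 picked index 2: u0 ∈ [-2/19, 1/19)
j=5 picked index 3: u0 ∈ [-11/152, 9/152)
j=6 picked index 5: u0 ∈ [-1/76, 11/76)
j=7 picked index 7: u0 ∈ [3/152, 1/8)
intersection: [3/152, 1/19)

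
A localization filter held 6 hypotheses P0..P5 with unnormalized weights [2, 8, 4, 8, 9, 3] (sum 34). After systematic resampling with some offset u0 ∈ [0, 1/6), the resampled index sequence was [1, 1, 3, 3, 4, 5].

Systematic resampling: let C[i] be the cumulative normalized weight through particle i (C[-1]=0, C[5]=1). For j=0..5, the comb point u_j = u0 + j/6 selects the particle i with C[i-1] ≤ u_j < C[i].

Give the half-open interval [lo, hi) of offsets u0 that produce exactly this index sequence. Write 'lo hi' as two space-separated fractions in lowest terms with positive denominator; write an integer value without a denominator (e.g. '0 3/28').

4/51 13/102

C = [1/17, 5/17, 7/17, 11/17, 31/34, 1]
j=0 picked index 1: u0 ∈ [1/17, 5/17)
j=1 picked index 1: u0 ∈ [-11/102, 13/102)
j=2 picked index 3: u0 ∈ [4/51, 16/51)
j=3 picked index 3: u0 ∈ [-3/34, 5/34)
j=4 picked index 4: u0 ∈ [-1/51, 25/102)
j=5 picked index 5: u0 ∈ [4/51, 1/6)
intersection: [4/51, 13/102)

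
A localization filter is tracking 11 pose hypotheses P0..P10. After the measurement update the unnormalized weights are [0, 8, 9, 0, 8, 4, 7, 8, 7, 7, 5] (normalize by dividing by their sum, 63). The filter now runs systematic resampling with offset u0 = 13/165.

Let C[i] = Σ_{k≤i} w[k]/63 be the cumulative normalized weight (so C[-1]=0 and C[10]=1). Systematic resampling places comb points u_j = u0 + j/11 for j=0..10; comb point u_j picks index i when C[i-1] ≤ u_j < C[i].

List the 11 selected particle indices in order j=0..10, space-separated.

1 2 2 4 5 6 7 8 8 9 10

C = [0, 8/63, 17/63, 17/63, 25/63, 29/63, 4/7, 44/63, 17/21, 58/63, 1]
j=0: u_0=13/165 ∈ [0, 8/63) → index 1
j=1: u_1=28/165 ∈ [8/63, 17/63) → index 2
j=2: u_2=43/165 ∈ [8/63, 17/63) → index 2
j=3: u_3=58/165 ∈ [17/63, 25/63) → index 4
j=4: u_4=73/165 ∈ [25/63, 29/63) → index 5
j=5: u_5=8/15 ∈ [29/63, 4/7) → index 6
j=6: u_6=103/165 ∈ [4/7, 44/63) → index 7
j=7: u_7=118/165 ∈ [44/63, 17/21) → index 8
j=8: u_8=133/165 ∈ [44/63, 17/21) → index 8
j=9: u_9=148/165 ∈ [17/21, 58/63) → index 9
j=10: u_10=163/165 ∈ [58/63, 1) → index 10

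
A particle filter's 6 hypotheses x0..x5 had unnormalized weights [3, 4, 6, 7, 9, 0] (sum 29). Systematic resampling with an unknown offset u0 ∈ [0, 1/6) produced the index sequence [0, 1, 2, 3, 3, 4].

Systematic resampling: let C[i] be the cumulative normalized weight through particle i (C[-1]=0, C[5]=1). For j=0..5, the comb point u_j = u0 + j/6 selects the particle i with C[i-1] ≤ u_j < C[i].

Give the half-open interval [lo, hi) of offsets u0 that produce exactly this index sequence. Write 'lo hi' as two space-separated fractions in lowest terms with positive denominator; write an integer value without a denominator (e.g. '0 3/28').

C = [3/29, 7/29, 13/29, 20/29, 1, 1]
j=0 picked index 0: u0 ∈ [0, 3/29)
j=1 picked index 1: u0 ∈ [-11/174, 13/174)
j=2 picked index 2: u0 ∈ [-8/87, 10/87)
j=3 picked index 3: u0 ∈ [-3/58, 11/58)
j=4 picked index 3: u0 ∈ [-19/87, 2/87)
j=5 picked index 4: u0 ∈ [-25/174, 1/6)
intersection: [0, 2/87)

0 2/87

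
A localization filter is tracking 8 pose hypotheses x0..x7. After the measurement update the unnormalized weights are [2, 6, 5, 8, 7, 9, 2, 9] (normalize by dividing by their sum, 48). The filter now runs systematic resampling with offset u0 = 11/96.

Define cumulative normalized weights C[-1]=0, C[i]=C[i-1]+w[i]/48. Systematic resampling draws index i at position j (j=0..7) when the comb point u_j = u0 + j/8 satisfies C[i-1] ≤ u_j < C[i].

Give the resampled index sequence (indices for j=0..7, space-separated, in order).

C = [1/24, 1/6, 13/48, 7/16, 7/12, 37/48, 13/16, 1]
j=0: u_0=11/96 ∈ [1/24, 1/6) → index 1
j=1: u_1=23/96 ∈ [1/6, 13/48) → index 2
j=2: u_2=35/96 ∈ [13/48, 7/16) → index 3
j=3: u_3=47/96 ∈ [7/16, 7/12) → index 4
j=4: u_4=59/96 ∈ [7/12, 37/48) → index 5
j=5: u_5=71/96 ∈ [7/12, 37/48) → index 5
j=6: u_6=83/96 ∈ [13/16, 1) → index 7
j=7: u_7=95/96 ∈ [13/16, 1) → index 7

1 2 3 4 5 5 7 7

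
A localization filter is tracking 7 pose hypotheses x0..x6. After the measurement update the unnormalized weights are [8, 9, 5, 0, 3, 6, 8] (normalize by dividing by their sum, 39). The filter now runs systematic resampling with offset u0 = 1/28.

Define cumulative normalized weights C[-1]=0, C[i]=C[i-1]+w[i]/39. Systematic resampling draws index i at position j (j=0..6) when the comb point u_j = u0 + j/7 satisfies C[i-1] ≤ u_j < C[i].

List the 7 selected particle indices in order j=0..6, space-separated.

0 0 1 2 4 5 6

C = [8/39, 17/39, 22/39, 22/39, 25/39, 31/39, 1]
j=0: u_0=1/28 ∈ [0, 8/39) → index 0
j=1: u_1=5/28 ∈ [0, 8/39) → index 0
j=2: u_2=9/28 ∈ [8/39, 17/39) → index 1
j=3: u_3=13/28 ∈ [17/39, 22/39) → index 2
j=4: u_4=17/28 ∈ [22/39, 25/39) → index 4
j=5: u_5=3/4 ∈ [25/39, 31/39) → index 5
j=6: u_6=25/28 ∈ [31/39, 1) → index 6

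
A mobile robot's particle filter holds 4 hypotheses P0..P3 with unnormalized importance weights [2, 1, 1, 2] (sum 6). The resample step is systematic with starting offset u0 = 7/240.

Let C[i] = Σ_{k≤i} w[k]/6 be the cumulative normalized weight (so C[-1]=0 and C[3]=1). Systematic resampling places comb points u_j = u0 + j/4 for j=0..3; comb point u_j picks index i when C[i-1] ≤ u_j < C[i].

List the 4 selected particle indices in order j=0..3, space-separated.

0 0 2 3

C = [1/3, 1/2, 2/3, 1]
j=0: u_0=7/240 ∈ [0, 1/3) → index 0
j=1: u_1=67/240 ∈ [0, 1/3) → index 0
j=2: u_2=127/240 ∈ [1/2, 2/3) → index 2
j=3: u_3=187/240 ∈ [2/3, 1) → index 3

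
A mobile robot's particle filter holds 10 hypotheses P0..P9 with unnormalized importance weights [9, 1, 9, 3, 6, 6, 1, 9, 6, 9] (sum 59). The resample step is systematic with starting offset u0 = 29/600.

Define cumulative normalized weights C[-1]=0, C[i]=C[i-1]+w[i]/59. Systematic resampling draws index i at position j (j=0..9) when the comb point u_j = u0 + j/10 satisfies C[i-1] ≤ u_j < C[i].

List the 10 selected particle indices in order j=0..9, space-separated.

0 0 2 3 4 5 7 8 9 9

C = [9/59, 10/59, 19/59, 22/59, 28/59, 34/59, 35/59, 44/59, 50/59, 1]
j=0: u_0=29/600 ∈ [0, 9/59) → index 0
j=1: u_1=89/600 ∈ [0, 9/59) → index 0
j=2: u_2=149/600 ∈ [10/59, 19/59) → index 2
j=3: u_3=209/600 ∈ [19/59, 22/59) → index 3
j=4: u_4=269/600 ∈ [22/59, 28/59) → index 4
j=5: u_5=329/600 ∈ [28/59, 34/59) → index 5
j=6: u_6=389/600 ∈ [35/59, 44/59) → index 7
j=7: u_7=449/600 ∈ [44/59, 50/59) → index 8
j=8: u_8=509/600 ∈ [50/59, 1) → index 9
j=9: u_9=569/600 ∈ [50/59, 1) → index 9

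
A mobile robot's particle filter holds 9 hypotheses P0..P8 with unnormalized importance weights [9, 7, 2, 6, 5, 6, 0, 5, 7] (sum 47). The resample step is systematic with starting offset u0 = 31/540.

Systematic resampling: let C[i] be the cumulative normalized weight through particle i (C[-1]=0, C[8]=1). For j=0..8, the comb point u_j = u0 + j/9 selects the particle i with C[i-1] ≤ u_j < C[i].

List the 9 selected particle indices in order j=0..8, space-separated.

0 0 1 3 3 4 5 7 8

C = [9/47, 16/47, 18/47, 24/47, 29/47, 35/47, 35/47, 40/47, 1]
j=0: u_0=31/540 ∈ [0, 9/47) → index 0
j=1: u_1=91/540 ∈ [0, 9/47) → index 0
j=2: u_2=151/540 ∈ [9/47, 16/47) → index 1
j=3: u_3=211/540 ∈ [18/47, 24/47) → index 3
j=4: u_4=271/540 ∈ [18/47, 24/47) → index 3
j=5: u_5=331/540 ∈ [24/47, 29/47) → index 4
j=6: u_6=391/540 ∈ [29/47, 35/47) → index 5
j=7: u_7=451/540 ∈ [35/47, 40/47) → index 7
j=8: u_8=511/540 ∈ [40/47, 1) → index 8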